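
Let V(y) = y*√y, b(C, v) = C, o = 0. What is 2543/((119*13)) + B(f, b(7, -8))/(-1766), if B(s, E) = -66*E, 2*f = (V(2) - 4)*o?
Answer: 2602826/1366001 ≈ 1.9054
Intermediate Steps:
V(y) = y^(3/2)
f = 0 (f = ((2^(3/2) - 4)*0)/2 = ((2*√2 - 4)*0)/2 = ((-4 + 2*√2)*0)/2 = (½)*0 = 0)
2543/((119*13)) + B(f, b(7, -8))/(-1766) = 2543/((119*13)) - 66*7/(-1766) = 2543/1547 - 462*(-1/1766) = 2543*(1/1547) + 231/883 = 2543/1547 + 231/883 = 2602826/1366001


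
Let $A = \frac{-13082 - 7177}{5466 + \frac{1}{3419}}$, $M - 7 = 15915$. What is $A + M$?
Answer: $\frac{297485130589}{18688255} \approx 15918.0$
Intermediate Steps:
$M = 15922$ ($M = 7 + 15915 = 15922$)
$A = - \frac{69265521}{18688255}$ ($A = - \frac{20259}{5466 + \frac{1}{3419}} = - \frac{20259}{\frac{18688255}{3419}} = \left(-20259\right) \frac{3419}{18688255} = - \frac{69265521}{18688255} \approx -3.7064$)
$A + M = - \frac{69265521}{18688255} + 15922 = \frac{297485130589}{18688255}$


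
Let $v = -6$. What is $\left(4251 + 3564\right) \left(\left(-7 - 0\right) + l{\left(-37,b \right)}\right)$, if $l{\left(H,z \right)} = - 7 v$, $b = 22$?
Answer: $273525$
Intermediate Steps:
$l{\left(H,z \right)} = 42$ ($l{\left(H,z \right)} = \left(-7\right) \left(-6\right) = 42$)
$\left(4251 + 3564\right) \left(\left(-7 - 0\right) + l{\left(-37,b \right)}\right) = \left(4251 + 3564\right) \left(\left(-7 - 0\right) + 42\right) = 7815 \left(\left(-7 + 0\right) + 42\right) = 7815 \left(-7 + 42\right) = 7815 \cdot 35 = 273525$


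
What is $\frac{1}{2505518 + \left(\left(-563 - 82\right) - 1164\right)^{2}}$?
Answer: $\frac{1}{5777999} \approx 1.7307 \cdot 10^{-7}$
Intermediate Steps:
$\frac{1}{2505518 + \left(\left(-563 - 82\right) - 1164\right)^{2}} = \frac{1}{2505518 + \left(-645 - 1164\right)^{2}} = \frac{1}{2505518 + \left(-1809\right)^{2}} = \frac{1}{2505518 + 3272481} = \frac{1}{5777999}$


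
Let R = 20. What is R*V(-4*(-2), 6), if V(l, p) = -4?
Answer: -80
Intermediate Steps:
R*V(-4*(-2), 6) = 20*(-4) = -80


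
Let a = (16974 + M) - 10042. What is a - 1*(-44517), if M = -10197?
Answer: 41252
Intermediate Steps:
a = -3265 (a = (16974 - 10197) - 10042 = 6777 - 10042 = -3265)
a - 1*(-44517) = -3265 - 1*(-44517) = -3265 + 44517 = 41252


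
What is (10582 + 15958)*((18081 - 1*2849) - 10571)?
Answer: 123702940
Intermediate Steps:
(10582 + 15958)*((18081 - 1*2849) - 10571) = 26540*((18081 - 2849) - 10571) = 26540*(15232 - 10571) = 26540*4661 = 123702940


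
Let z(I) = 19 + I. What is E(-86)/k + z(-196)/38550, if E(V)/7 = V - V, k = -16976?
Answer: -59/12850 ≈ -0.0045914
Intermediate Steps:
E(V) = 0 (E(V) = 7*(V - V) = 7*0 = 0)
E(-86)/k + z(-196)/38550 = 0/(-16976) + (19 - 196)/38550 = 0*(-1/16976) - 177*1/38550 = 0 - 59/12850 = -59/12850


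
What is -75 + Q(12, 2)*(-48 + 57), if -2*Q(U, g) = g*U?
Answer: -183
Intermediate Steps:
Q(U, g) = -U*g/2 (Q(U, g) = -g*U/2 = -U*g/2)
-75 + Q(12, 2)*(-48 + 57) = -75 + (-1/2*12*2)*(-48 + 57) = -75 - 12*9 = -75 - 108 = -183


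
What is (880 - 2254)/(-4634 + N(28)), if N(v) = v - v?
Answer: 687/2317 ≈ 0.29650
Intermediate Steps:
N(v) = 0
(880 - 2254)/(-4634 + N(28)) = (880 - 2254)/(-4634 + 0) = -1374/(-4634) = -1374*(-1/4634) = 687/2317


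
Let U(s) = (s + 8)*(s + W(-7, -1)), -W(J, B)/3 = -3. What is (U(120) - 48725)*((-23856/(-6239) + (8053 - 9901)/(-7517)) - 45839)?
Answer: 69244819147946329/46898563 ≈ 1.4765e+9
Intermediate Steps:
W(J, B) = 9 (W(J, B) = -3*(-3) = 9)
U(s) = (8 + s)*(9 + s) (U(s) = (s + 8)*(s + 9) = (8 + s)*(9 + s))
(U(120) - 48725)*((-23856/(-6239) + (8053 - 9901)/(-7517)) - 45839) = ((72 + 120² + 17*120) - 48725)*((-23856/(-6239) + (8053 - 9901)/(-7517)) - 45839) = ((72 + 14400 + 2040) - 48725)*((-23856*(-1/6239) - 1848*(-1/7517)) - 45839) = (16512 - 48725)*((23856/6239 + 1848/7517) - 45839) = -32213*(190855224/46898563 - 45839) = -32213*(-2149592374133/46898563) = 69244819147946329/46898563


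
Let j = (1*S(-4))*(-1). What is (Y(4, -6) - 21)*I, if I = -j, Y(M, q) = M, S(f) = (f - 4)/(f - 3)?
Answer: -136/7 ≈ -19.429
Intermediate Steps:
S(f) = (-4 + f)/(-3 + f)
j = -8/7 (j = (1*((-4 - 4)/(-3 - 4)))*(-1) = (1*(-8/(-7)))*(-1) = (1*(-⅐*(-8)))*(-1) = (1*(8/7))*(-1) = (8/7)*(-1) = -8/7 ≈ -1.1429)
I = 8/7 (I = -1*(-8/7) = 8/7 ≈ 1.1429)
(Y(4, -6) - 21)*I = (4 - 21)*(8/7) = -17*8/7 = -136/7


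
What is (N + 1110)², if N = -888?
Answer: 49284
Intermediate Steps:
(N + 1110)² = (-888 + 1110)² = 222² = 49284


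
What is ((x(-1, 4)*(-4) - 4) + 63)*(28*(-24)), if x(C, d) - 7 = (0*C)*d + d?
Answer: -10080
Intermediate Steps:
x(C, d) = 7 + d (x(C, d) = 7 + ((0*C)*d + d) = 7 + (0*d + d) = 7 + (0 + d) = 7 + d)
((x(-1, 4)*(-4) - 4) + 63)*(28*(-24)) = (((7 + 4)*(-4) - 4) + 63)*(28*(-24)) = ((11*(-4) - 4) + 63)*(-672) = ((-44 - 4) + 63)*(-672) = (-48 + 63)*(-672) = 15*(-672) = -10080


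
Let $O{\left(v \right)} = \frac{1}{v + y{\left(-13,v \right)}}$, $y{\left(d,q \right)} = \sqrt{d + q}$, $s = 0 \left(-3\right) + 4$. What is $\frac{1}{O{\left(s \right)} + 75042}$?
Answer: $\frac{1876054}{140783144437} + \frac{3 i}{140783144437} \approx 1.3326 \cdot 10^{-5} + 2.1309 \cdot 10^{-11} i$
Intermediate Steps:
$s = 4$ ($s = 0 + 4 = 4$)
$O{\left(v \right)} = \frac{1}{v + \sqrt{-13 + v}}$
$\frac{1}{O{\left(s \right)} + 75042} = \frac{1}{\frac{1}{4 + \sqrt{-13 + 4}} + 75042} = \frac{1}{\frac{1}{4 + \sqrt{-9}} + 75042} = \frac{1}{\frac{1}{4 + 3 i} + 75042} = \frac{1}{\frac{4 - 3 i}{25} + 75042} = \frac{1}{75042 + \frac{4 - 3 i}{25}}$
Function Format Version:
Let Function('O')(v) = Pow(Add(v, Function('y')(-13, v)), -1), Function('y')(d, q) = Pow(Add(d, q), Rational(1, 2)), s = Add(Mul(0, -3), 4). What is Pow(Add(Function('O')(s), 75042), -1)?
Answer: Add(Rational(1876054, 140783144437), Mul(Rational(3, 140783144437), I)) ≈ Add(1.3326e-5, Mul(2.1309e-11, I))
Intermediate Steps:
s = 4 (s = Add(0, 4) = 4)
Function('O')(v) = Pow(Add(v, Pow(Add(-13, v), Rational(1, 2))), -1)
Pow(Add(Function('O')(s), 75042), -1) = Pow(Add(Pow(Add(4, Pow(Add(-13, 4), Rational(1, 2))), -1), 75042), -1) = Pow(Add(Pow(Add(4, Pow(-9, Rational(1, 2))), -1), 75042), -1) = Pow(Add(Pow(Add(4, Mul(3, I)), -1), 75042), -1) = Pow(Add(Mul(Rational(1, 25), Add(4, Mul(-3, I))), 75042), -1) = Pow(Add(75042, Mul(Rational(1, 25), Add(4, Mul(-3, I)))), -1)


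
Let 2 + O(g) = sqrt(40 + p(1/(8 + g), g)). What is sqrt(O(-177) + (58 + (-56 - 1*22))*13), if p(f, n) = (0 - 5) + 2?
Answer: sqrt(-262 + sqrt(37)) ≈ 15.997*I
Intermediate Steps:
p(f, n) = -3 (p(f, n) = -5 + 2 = -3)
O(g) = -2 + sqrt(37) (O(g) = -2 + sqrt(40 - 3) = -2 + sqrt(37))
sqrt(O(-177) + (58 + (-56 - 1*22))*13) = sqrt((-2 + sqrt(37)) + (58 + (-56 - 1*22))*13) = sqrt((-2 + sqrt(37)) + (58 + (-56 - 22))*13) = sqrt((-2 + sqrt(37)) + (58 - 78)*13) = sqrt((-2 + sqrt(37)) - 20*13) = sqrt((-2 + sqrt(37)) - 260) = sqrt(-262 + sqrt(37))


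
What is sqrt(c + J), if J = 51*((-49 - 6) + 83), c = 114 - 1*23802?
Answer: 2*I*sqrt(5565) ≈ 149.2*I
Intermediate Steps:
c = -23688 (c = 114 - 23802 = -23688)
J = 1428 (J = 51*(-55 + 83) = 51*28 = 1428)
sqrt(c + J) = sqrt(-23688 + 1428) = sqrt(-22260) = 2*I*sqrt(5565)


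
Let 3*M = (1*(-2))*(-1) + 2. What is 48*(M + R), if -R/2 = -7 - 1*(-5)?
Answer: 256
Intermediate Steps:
R = 4 (R = -2*(-7 - 1*(-5)) = -2*(-7 + 5) = -2*(-2) = 4)
M = 4/3 (M = ((1*(-2))*(-1) + 2)/3 = (-2*(-1) + 2)/3 = (2 + 2)/3 = (1/3)*4 = 4/3 ≈ 1.3333)
48*(M + R) = 48*(4/3 + 4) = 48*(16/3) = 256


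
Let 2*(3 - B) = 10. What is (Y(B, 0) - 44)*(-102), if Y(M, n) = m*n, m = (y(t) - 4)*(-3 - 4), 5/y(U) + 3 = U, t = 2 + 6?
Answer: 4488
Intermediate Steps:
B = -2 (B = 3 - ½*10 = 3 - 5 = -2)
t = 8
y(U) = 5/(-3 + U)
m = 21 (m = (5/(-3 + 8) - 4)*(-3 - 4) = (5/5 - 4)*(-7) = (5*(⅕) - 4)*(-7) = (1 - 4)*(-7) = -3*(-7) = 21)
Y(M, n) = 21*n
(Y(B, 0) - 44)*(-102) = (21*0 - 44)*(-102) = (0 - 44)*(-102) = -44*(-102) = 4488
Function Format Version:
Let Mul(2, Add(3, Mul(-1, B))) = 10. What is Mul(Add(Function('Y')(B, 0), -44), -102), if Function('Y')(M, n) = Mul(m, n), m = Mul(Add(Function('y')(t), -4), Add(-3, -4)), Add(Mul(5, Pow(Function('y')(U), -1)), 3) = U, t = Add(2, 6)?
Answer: 4488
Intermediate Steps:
B = -2 (B = Add(3, Mul(Rational(-1, 2), 10)) = Add(3, -5) = -2)
t = 8
Function('y')(U) = Mul(5, Pow(Add(-3, U), -1))
m = 21 (m = Mul(Add(Mul(5, Pow(Add(-3, 8), -1)), -4), Add(-3, -4)) = Mul(Add(Mul(5, Pow(5, -1)), -4), -7) = Mul(Add(Mul(5, Rational(1, 5)), -4), -7) = Mul(Add(1, -4), -7) = Mul(-3, -7) = 21)
Function('Y')(M, n) = Mul(21, n)
Mul(Add(Function('Y')(B, 0), -44), -102) = Mul(Add(Mul(21, 0), -44), -102) = Mul(Add(0, -44), -102) = Mul(-44, -102) = 4488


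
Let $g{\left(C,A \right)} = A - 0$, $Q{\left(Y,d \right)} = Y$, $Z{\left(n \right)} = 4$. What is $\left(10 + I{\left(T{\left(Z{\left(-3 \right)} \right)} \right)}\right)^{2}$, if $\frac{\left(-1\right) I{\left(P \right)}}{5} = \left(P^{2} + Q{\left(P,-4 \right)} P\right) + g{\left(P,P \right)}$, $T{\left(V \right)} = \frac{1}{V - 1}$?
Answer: $\frac{4225}{81} \approx 52.161$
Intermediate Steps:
$T{\left(V \right)} = \frac{1}{-1 + V}$
$g{\left(C,A \right)} = A$ ($g{\left(C,A \right)} = A + 0 = A$)
$I{\left(P \right)} = - 10 P^{2} - 5 P$ ($I{\left(P \right)} = - 5 \left(\left(P^{2} + P P\right) + P\right) = - 5 \left(\left(P^{2} + P^{2}\right) + P\right) = - 5 \left(2 P^{2} + P\right) = - 5 \left(P + 2 P^{2}\right) = - 10 P^{2} - 5 P$)
$\left(10 + I{\left(T{\left(Z{\left(-3 \right)} \right)} \right)}\right)^{2} = \left(10 + \frac{5 \left(-1 - \frac{2}{-1 + 4}\right)}{-1 + 4}\right)^{2} = \left(10 + \frac{5 \left(-1 - \frac{2}{3}\right)}{3}\right)^{2} = \left(10 + 5 \cdot \frac{1}{3} \left(-1 - \frac{2}{3}\right)\right)^{2} = \left(10 + 5 \cdot \frac{1}{3} \left(- \frac{5}{3}\right)\right)^{2} = \left(10 - \frac{25}{9}\right)^{2} = \left(\frac{65}{9}\right)^{2} = \frac{4225}{81}$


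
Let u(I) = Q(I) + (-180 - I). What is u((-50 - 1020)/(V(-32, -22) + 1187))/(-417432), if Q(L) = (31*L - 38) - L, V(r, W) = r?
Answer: 14141/24106698 ≈ 0.00058660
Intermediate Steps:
Q(L) = -38 + 30*L (Q(L) = (-38 + 31*L) - L = -38 + 30*L)
u(I) = -218 + 29*I (u(I) = (-38 + 30*I) + (-180 - I) = -218 + 29*I)
u((-50 - 1020)/(V(-32, -22) + 1187))/(-417432) = (-218 + 29*((-50 - 1020)/(-32 + 1187)))/(-417432) = (-218 + 29*(-1070/1155))*(-1/417432) = (-218 + 29*(-1070*1/1155))*(-1/417432) = (-218 + 29*(-214/231))*(-1/417432) = (-218 - 6206/231)*(-1/417432) = -56564/231*(-1/417432) = 14141/24106698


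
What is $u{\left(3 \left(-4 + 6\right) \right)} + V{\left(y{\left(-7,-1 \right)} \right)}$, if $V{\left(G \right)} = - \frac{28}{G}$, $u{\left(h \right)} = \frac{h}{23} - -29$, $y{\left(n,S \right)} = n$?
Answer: $\frac{765}{23} \approx 33.261$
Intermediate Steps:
$u{\left(h \right)} = 29 + \frac{h}{23}$ ($u{\left(h \right)} = h \frac{1}{23} + 29 = \frac{h}{23} + 29 = 29 + \frac{h}{23}$)
$u{\left(3 \left(-4 + 6\right) \right)} + V{\left(y{\left(-7,-1 \right)} \right)} = \left(29 + \frac{3 \left(-4 + 6\right)}{23}\right) - \frac{28}{-7} = \left(29 + \frac{3 \cdot 2}{23}\right) - -4 = \left(29 + \frac{1}{23} \cdot 6\right) + 4 = \left(29 + \frac{6}{23}\right) + 4 = \frac{673}{23} + 4 = \frac{765}{23}$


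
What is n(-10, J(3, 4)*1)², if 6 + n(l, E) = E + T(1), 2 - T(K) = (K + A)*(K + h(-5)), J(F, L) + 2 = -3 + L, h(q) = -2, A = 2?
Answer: 4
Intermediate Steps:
J(F, L) = -5 + L (J(F, L) = -2 + (-3 + L) = -5 + L)
T(K) = 2 - (-2 + K)*(2 + K) (T(K) = 2 - (K + 2)*(K - 2) = 2 - (2 + K)*(-2 + K) = 2 - (-2 + K)*(2 + K))
n(l, E) = -1 + E (n(l, E) = -6 + (E + (6 - 1*1²)) = -6 + (E + (6 - 1*1)) = -6 + (E + (6 - 1)) = -6 + (E + 5) = -6 + (5 + E) = -1 + E)
n(-10, J(3, 4)*1)² = (-1 + (-5 + 4)*1)² = (-1 - 1*1)² = (-1 - 1)² = (-2)² = 4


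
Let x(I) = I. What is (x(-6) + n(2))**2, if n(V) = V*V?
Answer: 4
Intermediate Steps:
n(V) = V**2
(x(-6) + n(2))**2 = (-6 + 2**2)**2 = (-6 + 4)**2 = (-2)**2 = 4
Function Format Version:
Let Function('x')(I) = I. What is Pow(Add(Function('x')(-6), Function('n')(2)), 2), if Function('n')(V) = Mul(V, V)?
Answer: 4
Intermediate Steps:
Function('n')(V) = Pow(V, 2)
Pow(Add(Function('x')(-6), Function('n')(2)), 2) = Pow(Add(-6, Pow(2, 2)), 2) = Pow(Add(-6, 4), 2) = Pow(-2, 2) = 4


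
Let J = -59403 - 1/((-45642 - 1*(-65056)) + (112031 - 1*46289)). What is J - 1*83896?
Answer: -12202769645/85156 ≈ -1.4330e+5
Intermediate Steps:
J = -5058521869/85156 (J = -59403 - 1/((-45642 + 65056) + (112031 - 46289)) = -59403 - 1/(19414 + 65742) = -59403 - 1/85156 = -5058521869/85156 ≈ -59403.)
J - 1*83896 = -5058521869/85156 - 1*83896 = -5058521869/85156 - 83896 = -12202769645/85156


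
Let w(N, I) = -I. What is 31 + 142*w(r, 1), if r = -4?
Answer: -111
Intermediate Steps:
31 + 142*w(r, 1) = 31 + 142*(-1*1) = 31 + 142*(-1) = 31 - 142 = -111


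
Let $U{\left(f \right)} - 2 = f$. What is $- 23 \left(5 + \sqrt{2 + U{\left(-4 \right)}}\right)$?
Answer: $-115$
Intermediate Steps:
$U{\left(f \right)} = 2 + f$
$- 23 \left(5 + \sqrt{2 + U{\left(-4 \right)}}\right) = - 23 \left(5 + \sqrt{2 + \left(2 - 4\right)}\right) = - 23 \left(5 + \sqrt{2 - 2}\right) = - 23 \left(5 + \sqrt{0}\right) = - 23 \left(5 + 0\right) = \left(-23\right) 5 = -115$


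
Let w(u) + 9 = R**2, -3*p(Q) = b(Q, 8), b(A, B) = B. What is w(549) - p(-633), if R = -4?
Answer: 29/3 ≈ 9.6667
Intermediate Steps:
p(Q) = -8/3 (p(Q) = -1/3*8 = -8/3)
w(u) = 7 (w(u) = -9 + (-4)**2 = -9 + 16 = 7)
w(549) - p(-633) = 7 - 1*(-8/3) = 7 + 8/3 = 29/3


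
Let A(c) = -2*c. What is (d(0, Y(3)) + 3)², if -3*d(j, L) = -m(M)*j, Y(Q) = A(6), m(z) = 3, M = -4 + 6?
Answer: 9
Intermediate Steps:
M = 2
Y(Q) = -12 (Y(Q) = -2*6 = -12)
d(j, L) = j (d(j, L) = -(-1)*3*j/3 = -(-1)*j = j)
(d(0, Y(3)) + 3)² = (0 + 3)² = 3² = 9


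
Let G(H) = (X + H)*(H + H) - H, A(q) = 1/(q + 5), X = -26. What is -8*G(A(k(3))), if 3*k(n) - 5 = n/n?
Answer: 2952/49 ≈ 60.245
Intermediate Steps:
k(n) = 2 (k(n) = 5/3 + (n/n)/3 = 5/3 + (⅓)*1 = 5/3 + ⅓ = 2)
A(q) = 1/(5 + q)
G(H) = -H + 2*H*(-26 + H) (G(H) = (-26 + H)*(H + H) - H = (-26 + H)*(2*H) - H = 2*H*(-26 + H) - H = -H + 2*H*(-26 + H))
-8*G(A(k(3))) = -8*(-53 + 2/(5 + 2))/(5 + 2) = -8*(-53 + 2/7)/7 = -8*(-369)/(7*7) = -8*(-369/49) = 2952/49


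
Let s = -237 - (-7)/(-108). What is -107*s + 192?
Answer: 2760257/108 ≈ 25558.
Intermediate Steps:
s = -25603/108 (s = -237 - (-7)*(-1)/108 = -237 - 1*7/108 = -237 - 7/108 = -25603/108 ≈ -237.06)
-107*s + 192 = -107*(-25603/108) + 192 = 2739521/108 + 192 = 2760257/108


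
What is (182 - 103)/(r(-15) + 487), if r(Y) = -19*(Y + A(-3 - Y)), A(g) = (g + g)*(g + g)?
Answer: -79/10172 ≈ -0.0077664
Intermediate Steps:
A(g) = 4*g² (A(g) = (2*g)*(2*g) = 4*g²)
r(Y) = -76*(-3 - Y)² - 19*Y (r(Y) = -19*(Y + 4*(-3 - Y)²) = -76*(-3 - Y)² - 19*Y)
(182 - 103)/(r(-15) + 487) = (182 - 103)/((-76*(3 - 15)² - 19*(-15)) + 487) = 79/((-76*(-12)² + 285) + 487) = 79/((-76*144 + 285) + 487) = 79/((-10944 + 285) + 487) = 79/(-10659 + 487) = 79/(-10172) = 79*(-1/10172) = -79/10172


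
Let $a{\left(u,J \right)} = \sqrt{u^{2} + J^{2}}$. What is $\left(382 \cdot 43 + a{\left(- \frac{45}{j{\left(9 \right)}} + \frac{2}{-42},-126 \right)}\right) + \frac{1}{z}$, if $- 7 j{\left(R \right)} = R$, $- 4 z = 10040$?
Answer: $\frac{41229259}{2510} + \frac{2 \sqrt{1885018}}{21} \approx 16557.0$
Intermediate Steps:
$z = -2510$ ($z = \left(- \frac{1}{4}\right) 10040 = -2510$)
$j{\left(R \right)} = - \frac{R}{7}$
$a{\left(u,J \right)} = \sqrt{J^{2} + u^{2}}$
$\left(382 \cdot 43 + a{\left(- \frac{45}{j{\left(9 \right)}} + \frac{2}{-42},-126 \right)}\right) + \frac{1}{z} = \left(382 \cdot 43 + \sqrt{\left(-126\right)^{2} + \left(- \frac{45}{\left(- \frac{1}{7}\right) 9} + \frac{2}{-42}\right)^{2}}\right) + \frac{1}{-2510} = \left(16426 + \sqrt{15876 + \left(- \frac{45}{- \frac{9}{7}} + 2 \left(- \frac{1}{42}\right)\right)^{2}}\right) - \frac{1}{2510} = \left(16426 + \sqrt{15876 + \left(\left(-45\right) \left(- \frac{7}{9}\right) - \frac{1}{21}\right)^{2}}\right) - \frac{1}{2510} = \left(16426 + \sqrt{15876 + \left(35 - \frac{1}{21}\right)^{2}}\right) - \frac{1}{2510} = \left(16426 + \sqrt{15876 + \left(\frac{734}{21}\right)^{2}}\right) - \frac{1}{2510} = \left(16426 + \sqrt{15876 + \frac{538756}{441}}\right) - \frac{1}{2510} = \left(16426 + \sqrt{\frac{7540072}{441}}\right) - \frac{1}{2510} = \left(16426 + \frac{2 \sqrt{1885018}}{21}\right) - \frac{1}{2510} = \frac{41229259}{2510} + \frac{2 \sqrt{1885018}}{21}$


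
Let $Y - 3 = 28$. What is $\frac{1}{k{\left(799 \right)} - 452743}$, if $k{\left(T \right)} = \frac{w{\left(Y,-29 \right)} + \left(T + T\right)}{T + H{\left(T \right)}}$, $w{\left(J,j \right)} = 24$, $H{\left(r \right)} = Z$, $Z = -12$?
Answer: $- \frac{787}{356307119} \approx -2.2088 \cdot 10^{-6}$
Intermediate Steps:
$H{\left(r \right)} = -12$
$Y = 31$ ($Y = 3 + 28 = 31$)
$k{\left(T \right)} = \frac{24 + 2 T}{-12 + T}$ ($k{\left(T \right)} = \frac{24 + \left(T + T\right)}{T - 12} = \frac{24 + 2 T}{-12 + T}$)
$\frac{1}{k{\left(799 \right)} - 452743} = \frac{1}{\frac{2 \left(12 + 799\right)}{-12 + 799} - 452743} = \frac{1}{2 \cdot \frac{1}{787} \cdot 811 - 452743} = \frac{1}{\frac{1622}{787} - 452743} = \frac{1}{- \frac{356307119}{787}} = - \frac{787}{356307119}$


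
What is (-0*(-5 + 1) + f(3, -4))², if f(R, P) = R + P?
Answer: 1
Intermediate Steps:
f(R, P) = P + R
(-0*(-5 + 1) + f(3, -4))² = (-0*(-5 + 1) + (-4 + 3))² = (-0*(-4) - 1)² = (-1*0 - 1)² = (0 - 1)² = (-1)² = 1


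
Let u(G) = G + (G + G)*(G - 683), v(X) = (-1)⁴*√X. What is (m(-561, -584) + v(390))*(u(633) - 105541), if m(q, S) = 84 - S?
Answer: -112362944 - 168208*√390 ≈ -1.1568e+8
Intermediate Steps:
v(X) = √X (v(X) = 1*√X = √X)
u(G) = G + 2*G*(-683 + G) (u(G) = G + (2*G)*(-683 + G) = G + 2*G*(-683 + G))
(m(-561, -584) + v(390))*(u(633) - 105541) = ((84 - 1*(-584)) + √390)*(633*(-1365 + 2*633) - 105541) = ((84 + 584) + √390)*(633*(-1365 + 1266) - 105541) = (668 + √390)*(633*(-99) - 105541) = (668 + √390)*(-62667 - 105541) = (668 + √390)*(-168208) = -112362944 - 168208*√390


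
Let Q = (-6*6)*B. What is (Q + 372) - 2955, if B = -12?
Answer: -2151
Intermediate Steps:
Q = 432 (Q = -6*6*(-12) = -36*(-12) = 432)
(Q + 372) - 2955 = (432 + 372) - 2955 = 804 - 2955 = -2151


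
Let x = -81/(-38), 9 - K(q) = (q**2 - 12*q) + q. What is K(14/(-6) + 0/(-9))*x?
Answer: -1791/38 ≈ -47.132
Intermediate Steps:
K(q) = 9 - q**2 + 11*q (K(q) = 9 - ((q**2 - 12*q) + q) = 9 - (q**2 - 11*q) = 9 + (-q**2 + 11*q) = 9 - q**2 + 11*q)
x = 81/38 (x = -81*(-1/38) = 81/38 ≈ 2.1316)
K(14/(-6) + 0/(-9))*x = (9 - (14/(-6) + 0/(-9))**2 + 11*(14/(-6) + 0/(-9)))*(81/38) = (9 - (14*(-1/6) + 0*(-1/9))**2 + 11*(14*(-1/6) + 0*(-1/9)))*(81/38) = (9 - (-7/3 + 0)**2 + 11*(-7/3 + 0))*(81/38) = (9 - (-7/3)**2 + 11*(-7/3))*(81/38) = (9 - 1*49/9 - 77/3)*(81/38) = (9 - 49/9 - 77/3)*(81/38) = -199/9*81/38 = -1791/38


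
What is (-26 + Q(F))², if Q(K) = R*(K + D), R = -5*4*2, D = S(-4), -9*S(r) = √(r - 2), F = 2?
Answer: 300172/27 - 8480*I*√6/9 ≈ 11117.0 - 2308.0*I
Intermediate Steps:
S(r) = -√(-2 + r)/9 (S(r) = -√(r - 2)/9 = -√(-2 + r)/9)
D = -I*√6/9 (D = -√(-2 - 4)/9 = -I*√6/9 ≈ -0.27217*I)
R = -40 (R = -20*2 = -40)
Q(K) = -40*K + 40*I*√6/9 (Q(K) = -40*(K - I*√6/9) = -40*K + 40*I*√6/9)
(-26 + Q(F))² = (-26 + (-40*2 + 40*I*√6/9))² = (-26 + (-80 + 40*I*√6/9))² = (-106 + 40*I*√6/9)²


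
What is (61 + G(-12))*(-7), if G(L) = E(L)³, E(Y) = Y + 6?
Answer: 1085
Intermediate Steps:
E(Y) = 6 + Y
G(L) = (6 + L)³
(61 + G(-12))*(-7) = (61 + (6 - 12)³)*(-7) = (61 + (-6)³)*(-7) = (61 - 216)*(-7) = -155*(-7) = 1085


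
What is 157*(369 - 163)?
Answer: 32342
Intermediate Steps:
157*(369 - 163) = 157*206 = 32342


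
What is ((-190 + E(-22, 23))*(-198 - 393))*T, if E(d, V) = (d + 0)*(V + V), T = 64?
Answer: 45464448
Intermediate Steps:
E(d, V) = 2*V*d (E(d, V) = d*(2*V) = 2*V*d)
((-190 + E(-22, 23))*(-198 - 393))*T = ((-190 + 2*23*(-22))*(-198 - 393))*64 = ((-190 - 1012)*(-591))*64 = -1202*(-591)*64 = 710382*64 = 45464448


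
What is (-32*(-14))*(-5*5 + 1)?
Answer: -10752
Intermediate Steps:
(-32*(-14))*(-5*5 + 1) = 448*(-25 + 1) = 448*(-24) = -10752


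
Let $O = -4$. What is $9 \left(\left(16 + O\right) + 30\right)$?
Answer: $378$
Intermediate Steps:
$9 \left(\left(16 + O\right) + 30\right) = 9 \left(\left(16 - 4\right) + 30\right) = 9 \left(12 + 30\right) = 9 \cdot 42 = 378$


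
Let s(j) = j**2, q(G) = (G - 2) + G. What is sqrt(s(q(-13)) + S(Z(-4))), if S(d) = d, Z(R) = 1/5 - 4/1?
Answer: sqrt(19505)/5 ≈ 27.932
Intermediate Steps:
Z(R) = -19/5 (Z(R) = 1*(1/5) - 4*1 = 1/5 - 4 = -19/5)
q(G) = -2 + 2*G (q(G) = (-2 + G) + G = -2 + 2*G)
sqrt(s(q(-13)) + S(Z(-4))) = sqrt((-2 + 2*(-13))**2 - 19/5) = sqrt((-2 - 26)**2 - 19/5) = sqrt((-28)**2 - 19/5) = sqrt(784 - 19/5) = sqrt(3901/5) = sqrt(19505)/5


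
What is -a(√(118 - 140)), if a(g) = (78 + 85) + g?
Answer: -163 - I*√22 ≈ -163.0 - 4.6904*I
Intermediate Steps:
a(g) = 163 + g
-a(√(118 - 140)) = -(163 + √(118 - 140)) = -(163 + √(-22)) = -(163 + I*√22) = -163 - I*√22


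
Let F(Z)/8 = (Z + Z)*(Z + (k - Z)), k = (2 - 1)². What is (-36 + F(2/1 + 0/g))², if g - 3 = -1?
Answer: 16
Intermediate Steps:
g = 2 (g = 3 - 1 = 2)
k = 1 (k = 1² = 1)
F(Z) = 16*Z (F(Z) = 8*((Z + Z)*(Z + (1 - Z))) = 8*((2*Z)*1) = 8*(2*Z) = 16*Z)
(-36 + F(2/1 + 0/g))² = (-36 + 16*(2/1 + 0/2))² = (-36 + 16*(2*1 + 0*(½)))² = (-36 + 16*(2 + 0))² = (-36 + 16*2)² = (-36 + 32)² = (-4)² = 16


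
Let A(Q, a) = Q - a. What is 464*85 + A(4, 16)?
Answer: 39428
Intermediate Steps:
464*85 + A(4, 16) = 464*85 + (4 - 1*16) = 39440 + (4 - 16) = 39440 - 12 = 39428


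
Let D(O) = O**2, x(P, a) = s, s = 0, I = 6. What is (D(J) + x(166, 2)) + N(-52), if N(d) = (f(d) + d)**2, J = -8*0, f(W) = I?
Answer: 2116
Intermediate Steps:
x(P, a) = 0
f(W) = 6
J = 0
N(d) = (6 + d)**2
(D(J) + x(166, 2)) + N(-52) = (0**2 + 0) + (6 - 52)**2 = (0 + 0) + (-46)**2 = 0 + 2116 = 2116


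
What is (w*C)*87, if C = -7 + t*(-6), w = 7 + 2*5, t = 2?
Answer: -28101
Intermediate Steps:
w = 17 (w = 7 + 10 = 17)
C = -19 (C = -7 + 2*(-6) = -7 - 12 = -19)
(w*C)*87 = (17*(-19))*87 = -323*87 = -28101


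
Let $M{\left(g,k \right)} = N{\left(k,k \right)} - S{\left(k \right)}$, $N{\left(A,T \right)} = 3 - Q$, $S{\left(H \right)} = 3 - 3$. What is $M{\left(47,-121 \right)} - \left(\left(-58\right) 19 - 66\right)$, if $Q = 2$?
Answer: $1169$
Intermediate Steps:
$S{\left(H \right)} = 0$
$N{\left(A,T \right)} = 1$ ($N{\left(A,T \right)} = 3 - 2 = 1$)
$M{\left(g,k \right)} = 1$ ($M{\left(g,k \right)} = 1 - 0 = 1 + 0 = 1$)
$M{\left(47,-121 \right)} - \left(\left(-58\right) 19 - 66\right) = 1 - \left(\left(-58\right) 19 - 66\right) = 1 - \left(-1102 - 66\right) = 1 - -1168 = 1 + 1168 = 1169$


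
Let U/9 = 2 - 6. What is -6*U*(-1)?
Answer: -216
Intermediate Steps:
U = -36 (U = 9*(2 - 6) = 9*(-4) = -36)
-6*U*(-1) = -6*(-36)*(-1) = 216*(-1) = -216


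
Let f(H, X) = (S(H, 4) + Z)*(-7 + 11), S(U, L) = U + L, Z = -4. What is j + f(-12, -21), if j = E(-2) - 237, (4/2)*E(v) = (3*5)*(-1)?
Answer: -585/2 ≈ -292.50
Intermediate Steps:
E(v) = -15/2 (E(v) = ((3*5)*(-1))/2 = (15*(-1))/2 = (1/2)*(-15) = -15/2)
S(U, L) = L + U
f(H, X) = 4*H (f(H, X) = ((4 + H) - 4)*(-7 + 11) = H*4 = 4*H)
j = -489/2 (j = -15/2 - 237 = -489/2 ≈ -244.50)
j + f(-12, -21) = -489/2 + 4*(-12) = -489/2 - 48 = -585/2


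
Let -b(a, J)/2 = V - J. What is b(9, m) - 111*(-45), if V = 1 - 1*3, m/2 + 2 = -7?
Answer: 4963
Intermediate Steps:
m = -18 (m = -4 + 2*(-7) = -4 - 14 = -18)
V = -2 (V = 1 - 3 = -2)
b(a, J) = 4 + 2*J (b(a, J) = -2*(-2 - J) = 4 + 2*J)
b(9, m) - 111*(-45) = (4 + 2*(-18)) - 111*(-45) = (4 - 36) + 4995 = -32 + 4995 = 4963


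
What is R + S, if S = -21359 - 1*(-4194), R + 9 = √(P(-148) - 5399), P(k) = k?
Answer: -17174 + 43*I*√3 ≈ -17174.0 + 74.478*I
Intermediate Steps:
R = -9 + 43*I*√3 (R = -9 + √(-148 - 5399) = -9 + √(-5547) = -9 + 43*I*√3 ≈ -9.0 + 74.478*I)
S = -17165 (S = -21359 + 4194 = -17165)
R + S = (-9 + 43*I*√3) - 17165 = -17174 + 43*I*√3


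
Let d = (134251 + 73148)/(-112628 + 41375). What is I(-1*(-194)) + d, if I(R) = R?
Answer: 4538561/23751 ≈ 191.09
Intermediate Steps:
d = -69133/23751 (d = 207399/(-71253) = 207399*(-1/71253) = -69133/23751 ≈ -2.9107)
I(-1*(-194)) + d = -1*(-194) - 69133/23751 = 194 - 69133/23751 = 4538561/23751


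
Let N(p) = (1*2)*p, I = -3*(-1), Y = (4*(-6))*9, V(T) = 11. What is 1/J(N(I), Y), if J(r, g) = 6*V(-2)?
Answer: 1/66 ≈ 0.015152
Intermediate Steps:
Y = -216 (Y = -24*9 = -216)
I = 3
N(p) = 2*p
J(r, g) = 66 (J(r, g) = 6*11 = 66)
1/J(N(I), Y) = 1/66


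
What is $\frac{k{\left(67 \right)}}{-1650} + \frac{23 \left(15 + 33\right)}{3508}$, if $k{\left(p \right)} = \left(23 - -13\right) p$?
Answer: $- \frac{276654}{241175} \approx -1.1471$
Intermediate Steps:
$k{\left(p \right)} = 36 p$ ($k{\left(p \right)} = \left(23 + 13\right) p = 36 p$)
$\frac{k{\left(67 \right)}}{-1650} + \frac{23 \left(15 + 33\right)}{3508} = \frac{36 \cdot 67}{-1650} + \frac{23 \left(15 + 33\right)}{3508} = 2412 \left(- \frac{1}{1650}\right) + 23 \cdot 48 \cdot \frac{1}{3508} = - \frac{402}{275} + 1104 \cdot \frac{1}{3508} = - \frac{402}{275} + \frac{276}{877} = - \frac{276654}{241175}$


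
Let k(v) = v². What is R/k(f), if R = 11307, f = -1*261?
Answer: 3769/22707 ≈ 0.16598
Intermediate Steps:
f = -261
R/k(f) = 11307/((-261)²) = 11307/68121 = 11307*(1/68121) = 3769/22707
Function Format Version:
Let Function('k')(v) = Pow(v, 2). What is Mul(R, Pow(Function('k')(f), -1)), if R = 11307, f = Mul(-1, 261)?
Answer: Rational(3769, 22707) ≈ 0.16598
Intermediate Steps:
f = -261
Mul(R, Pow(Function('k')(f), -1)) = Mul(11307, Pow(Pow(-261, 2), -1)) = Mul(11307, Pow(68121, -1)) = Mul(11307, Rational(1, 68121)) = Rational(3769, 22707)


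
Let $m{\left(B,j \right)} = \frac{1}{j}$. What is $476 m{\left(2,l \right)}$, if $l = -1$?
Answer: $-476$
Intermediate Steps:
$476 m{\left(2,l \right)} = \frac{476}{-1} = 476 \left(-1\right) = -476$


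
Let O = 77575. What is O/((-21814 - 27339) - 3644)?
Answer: -77575/52797 ≈ -1.4693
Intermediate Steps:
O/((-21814 - 27339) - 3644) = 77575/((-21814 - 27339) - 3644) = 77575/(-49153 - 3644) = 77575/(-52797) = 77575*(-1/52797) = -77575/52797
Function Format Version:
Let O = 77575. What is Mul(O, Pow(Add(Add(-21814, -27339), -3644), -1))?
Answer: Rational(-77575, 52797) ≈ -1.4693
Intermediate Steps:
Mul(O, Pow(Add(Add(-21814, -27339), -3644), -1)) = Mul(77575, Pow(Add(Add(-21814, -27339), -3644), -1)) = Mul(77575, Pow(Add(-49153, -3644), -1)) = Mul(77575, Pow(-52797, -1)) = Mul(77575, Rational(-1, 52797)) = Rational(-77575, 52797)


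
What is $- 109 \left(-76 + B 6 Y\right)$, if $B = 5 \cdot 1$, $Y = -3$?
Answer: $18094$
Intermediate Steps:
$B = 5$
$- 109 \left(-76 + B 6 Y\right) = - 109 \left(-76 + 5 \cdot 6 \left(-3\right)\right) = - 109 \left(-76 + 30 \left(-3\right)\right) = - 109 \left(-76 - 90\right) = \left(-109\right) \left(-166\right) = 18094$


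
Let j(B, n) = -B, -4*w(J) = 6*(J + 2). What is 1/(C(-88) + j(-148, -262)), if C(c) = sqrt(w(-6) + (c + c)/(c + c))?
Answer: 148/21897 - sqrt(7)/21897 ≈ 0.0066381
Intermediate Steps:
w(J) = -3 - 3*J/2 (w(J) = -3*(J + 2)/2 = -3*(2 + J)/2 = -(12 + 6*J)/4 = -3 - 3*J/2)
C(c) = sqrt(7) (C(c) = sqrt((-3 - 3/2*(-6)) + (c + c)/(c + c)) = sqrt((-3 + 9) + (2*c)/((2*c))) = sqrt(6 + (2*c)*(1/(2*c))) = sqrt(6 + 1) = sqrt(7))
1/(C(-88) + j(-148, -262)) = 1/(sqrt(7) - 1*(-148)) = 1/(sqrt(7) + 148) = 1/(148 + sqrt(7))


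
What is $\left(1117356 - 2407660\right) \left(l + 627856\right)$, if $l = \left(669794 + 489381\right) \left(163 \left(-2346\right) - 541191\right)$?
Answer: $1381400302670480576$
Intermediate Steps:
$l = -1070601279075$ ($l = 1159175 \left(-382398 - 541191\right) = 1159175 \left(-923589\right) = -1070601279075$)
$\left(1117356 - 2407660\right) \left(l + 627856\right) = \left(1117356 - 2407660\right) \left(-1070601279075 + 627856\right) = \left(-1290304\right) \left(-1070600651219\right) = 1381400302670480576$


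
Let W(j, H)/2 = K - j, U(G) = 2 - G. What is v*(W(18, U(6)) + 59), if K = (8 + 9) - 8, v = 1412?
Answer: 57892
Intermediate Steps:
K = 9 (K = 17 - 8 = 9)
W(j, H) = 18 - 2*j (W(j, H) = 2*(9 - j) = 18 - 2*j)
v*(W(18, U(6)) + 59) = 1412*((18 - 2*18) + 59) = 1412*((18 - 36) + 59) = 1412*(-18 + 59) = 1412*41 = 57892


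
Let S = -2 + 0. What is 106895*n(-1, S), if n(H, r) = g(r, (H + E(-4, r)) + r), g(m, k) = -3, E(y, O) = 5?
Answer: -320685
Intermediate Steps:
S = -2
n(H, r) = -3
106895*n(-1, S) = 106895*(-3) = -320685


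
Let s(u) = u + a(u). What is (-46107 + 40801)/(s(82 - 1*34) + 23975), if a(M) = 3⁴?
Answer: -2653/12052 ≈ -0.22013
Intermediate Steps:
a(M) = 81
s(u) = 81 + u (s(u) = u + 81 = 81 + u)
(-46107 + 40801)/(s(82 - 1*34) + 23975) = (-46107 + 40801)/((81 + (82 - 1*34)) + 23975) = -5306/((81 + (82 - 34)) + 23975) = -5306/((81 + 48) + 23975) = -5306/(129 + 23975) = -5306/24104 = -5306*1/24104 = -2653/12052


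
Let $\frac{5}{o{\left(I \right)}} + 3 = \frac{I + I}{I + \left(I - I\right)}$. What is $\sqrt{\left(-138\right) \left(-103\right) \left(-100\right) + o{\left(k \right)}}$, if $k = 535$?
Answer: $i \sqrt{1421405} \approx 1192.2 i$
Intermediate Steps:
$o{\left(I \right)} = -5$ ($o{\left(I \right)} = \frac{5}{-3 + \frac{I + I}{I + \left(I - I\right)}} = \frac{5}{-3 + \frac{2 I}{I + 0}} = \frac{5}{-3 + \frac{2 I}{I}} = \frac{5}{-3 + 2} = \frac{5}{-1} = 5 \left(-1\right) = -5$)
$\sqrt{\left(-138\right) \left(-103\right) \left(-100\right) + o{\left(k \right)}} = \sqrt{\left(-138\right) \left(-103\right) \left(-100\right) - 5} = \sqrt{14214 \left(-100\right) - 5} = \sqrt{-1421400 - 5} = \sqrt{-1421405} = i \sqrt{1421405}$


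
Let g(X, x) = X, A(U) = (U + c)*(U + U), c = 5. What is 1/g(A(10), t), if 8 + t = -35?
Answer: 1/300 ≈ 0.0033333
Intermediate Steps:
t = -43 (t = -8 - 35 = -43)
A(U) = 2*U*(5 + U) (A(U) = (U + 5)*(U + U) = (5 + U)*(2*U) = 2*U*(5 + U))
1/g(A(10), t) = 1/(2*10*(5 + 10)) = 1/(2*10*15) = 1/300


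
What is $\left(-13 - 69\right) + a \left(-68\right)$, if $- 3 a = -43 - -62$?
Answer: $\frac{1046}{3} \approx 348.67$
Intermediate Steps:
$a = - \frac{19}{3}$ ($a = - \frac{-43 - -62}{3} = - \frac{-43 + 62}{3} = \left(- \frac{1}{3}\right) 19 = - \frac{19}{3} \approx -6.3333$)
$\left(-13 - 69\right) + a \left(-68\right) = \left(-13 - 69\right) - - \frac{1292}{3} = \left(-13 - 69\right) + \frac{1292}{3} = -82 + \frac{1292}{3} = \frac{1046}{3}$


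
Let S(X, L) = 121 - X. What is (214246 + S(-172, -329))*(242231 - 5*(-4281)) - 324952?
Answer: 56559878852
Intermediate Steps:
(214246 + S(-172, -329))*(242231 - 5*(-4281)) - 324952 = (214246 + (121 - 1*(-172)))*(242231 - 5*(-4281)) - 324952 = (214246 + (121 + 172))*(242231 + 21405) - 324952 = (214246 + 293)*263636 - 324952 = 214539*263636 - 324952 = 56560203804 - 324952 = 56559878852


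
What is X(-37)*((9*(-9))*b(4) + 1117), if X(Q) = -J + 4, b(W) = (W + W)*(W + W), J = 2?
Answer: -8134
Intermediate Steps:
b(W) = 4*W**2 (b(W) = (2*W)*(2*W) = 4*W**2)
X(Q) = 2 (X(Q) = -1*2 + 4 = -2 + 4 = 2)
X(-37)*((9*(-9))*b(4) + 1117) = 2*((9*(-9))*(4*4**2) + 1117) = 2*(-324*16 + 1117) = 2*(-81*64 + 1117) = 2*(-5184 + 1117) = 2*(-4067) = -8134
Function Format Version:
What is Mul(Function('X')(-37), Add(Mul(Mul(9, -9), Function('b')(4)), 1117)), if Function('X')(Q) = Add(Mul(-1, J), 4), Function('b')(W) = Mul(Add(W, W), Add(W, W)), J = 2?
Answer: -8134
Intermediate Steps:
Function('b')(W) = Mul(4, Pow(W, 2)) (Function('b')(W) = Mul(Mul(2, W), Mul(2, W)) = Mul(4, Pow(W, 2)))
Function('X')(Q) = 2 (Function('X')(Q) = Add(Mul(-1, 2), 4) = Add(-2, 4) = 2)
Mul(Function('X')(-37), Add(Mul(Mul(9, -9), Function('b')(4)), 1117)) = Mul(2, Add(Mul(Mul(9, -9), Mul(4, Pow(4, 2))), 1117)) = Mul(2, Add(Mul(-81, Mul(4, 16)), 1117)) = Mul(2, Add(Mul(-81, 64), 1117)) = Mul(2, Add(-5184, 1117)) = Mul(2, -4067) = -8134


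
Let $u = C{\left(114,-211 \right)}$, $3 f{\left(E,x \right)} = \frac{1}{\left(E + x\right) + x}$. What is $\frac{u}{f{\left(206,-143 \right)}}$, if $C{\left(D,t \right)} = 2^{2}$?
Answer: $-960$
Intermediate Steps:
$C{\left(D,t \right)} = 4$
$f{\left(E,x \right)} = \frac{1}{3 \left(E + 2 x\right)}$ ($f{\left(E,x \right)} = \frac{1}{3 \left(\left(E + x\right) + x\right)} = \frac{1}{3 \left(E + 2 x\right)}$)
$u = 4$
$\frac{u}{f{\left(206,-143 \right)}} = \frac{4}{\frac{1}{3} \frac{1}{206 + 2 \left(-143\right)}} = \frac{4}{\frac{1}{3} \frac{1}{206 - 286}} = \frac{4}{\frac{1}{3} \frac{1}{-80}} = \frac{4}{\frac{1}{3} \left(- \frac{1}{80}\right)} = \frac{4}{- \frac{1}{240}} = 4 \left(-240\right) = -960$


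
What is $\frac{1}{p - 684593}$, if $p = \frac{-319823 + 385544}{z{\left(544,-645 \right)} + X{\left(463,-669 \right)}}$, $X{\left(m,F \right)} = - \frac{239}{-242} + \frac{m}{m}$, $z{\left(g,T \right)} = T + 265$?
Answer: $- \frac{30493}{20880595843} \approx -1.4604 \cdot 10^{-6}$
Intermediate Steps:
$z{\left(g,T \right)} = 265 + T$
$X{\left(m,F \right)} = \frac{481}{242}$ ($X{\left(m,F \right)} = \left(-239\right) \left(- \frac{1}{242}\right) + 1 = \frac{239}{242} + 1 = \frac{481}{242}$)
$p = - \frac{5301494}{30493}$ ($p = \frac{-319823 + 385544}{\left(265 - 645\right) + \frac{481}{242}} = \frac{65721}{-380 + \frac{481}{242}} = \frac{65721}{- \frac{91479}{242}} = 65721 \left(- \frac{242}{91479}\right) = - \frac{5301494}{30493} \approx -173.86$)
$\frac{1}{p - 684593} = \frac{1}{- \frac{5301494}{30493} - 684593} = \frac{1}{- \frac{20880595843}{30493}} = - \frac{30493}{20880595843}$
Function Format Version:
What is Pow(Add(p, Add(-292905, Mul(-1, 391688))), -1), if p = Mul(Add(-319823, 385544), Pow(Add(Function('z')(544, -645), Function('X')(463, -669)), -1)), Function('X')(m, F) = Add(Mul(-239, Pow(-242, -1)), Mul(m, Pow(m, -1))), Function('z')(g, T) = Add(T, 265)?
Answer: Rational(-30493, 20880595843) ≈ -1.4604e-6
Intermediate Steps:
Function('z')(g, T) = Add(265, T)
Function('X')(m, F) = Rational(481, 242) (Function('X')(m, F) = Add(Mul(-239, Rational(-1, 242)), 1) = Add(Rational(239, 242), 1) = Rational(481, 242))
p = Rational(-5301494, 30493) (p = Mul(Add(-319823, 385544), Pow(Add(Add(265, -645), Rational(481, 242)), -1)) = Mul(65721, Pow(Add(-380, Rational(481, 242)), -1)) = Mul(65721, Pow(Rational(-91479, 242), -1)) = Mul(65721, Rational(-242, 91479)) = Rational(-5301494, 30493) ≈ -173.86)
Pow(Add(p, Add(-292905, Mul(-1, 391688))), -1) = Pow(Add(Rational(-5301494, 30493), Add(-292905, Mul(-1, 391688))), -1) = Pow(Add(Rational(-5301494, 30493), Add(-292905, -391688)), -1) = Pow(Add(Rational(-5301494, 30493), -684593), -1) = Pow(Rational(-20880595843, 30493), -1) = Rational(-30493, 20880595843)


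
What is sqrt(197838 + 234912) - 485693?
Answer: -485693 + 5*sqrt(17310) ≈ -4.8504e+5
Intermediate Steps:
sqrt(197838 + 234912) - 485693 = sqrt(432750) - 485693 = 5*sqrt(17310) - 485693 = -485693 + 5*sqrt(17310)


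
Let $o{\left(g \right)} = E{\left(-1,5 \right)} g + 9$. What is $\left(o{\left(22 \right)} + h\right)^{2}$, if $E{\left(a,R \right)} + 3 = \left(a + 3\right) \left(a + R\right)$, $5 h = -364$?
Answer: $\frac{53361}{25} \approx 2134.4$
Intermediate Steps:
$h = - \frac{364}{5}$ ($h = \frac{1}{5} \left(-364\right) = - \frac{364}{5} \approx -72.8$)
$E{\left(a,R \right)} = -3 + \left(3 + a\right) \left(R + a\right)$ ($E{\left(a,R \right)} = -3 + \left(a + 3\right) \left(a + R\right) = -3 + \left(3 + a\right) \left(R + a\right)$)
$o{\left(g \right)} = 9 + 5 g$ ($o{\left(g \right)} = \left(-3 + \left(-1\right)^{2} + 3 \cdot 5 + 3 \left(-1\right) + 5 \left(-1\right)\right) g + 9 = \left(-3 + 1 + 15 - 3 - 5\right) g + 9 = 5 g + 9 = 9 + 5 g$)
$\left(o{\left(22 \right)} + h\right)^{2} = \left(\left(9 + 5 \cdot 22\right) - \frac{364}{5}\right)^{2} = \left(\left(9 + 110\right) - \frac{364}{5}\right)^{2} = \left(119 - \frac{364}{5}\right)^{2} = \left(\frac{231}{5}\right)^{2} = \frac{53361}{25}$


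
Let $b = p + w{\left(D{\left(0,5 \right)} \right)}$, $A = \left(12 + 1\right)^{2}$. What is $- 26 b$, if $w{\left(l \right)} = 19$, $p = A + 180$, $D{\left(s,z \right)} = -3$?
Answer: $-9568$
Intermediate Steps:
$A = 169$ ($A = 13^{2} = 169$)
$p = 349$ ($p = 169 + 180 = 349$)
$b = 368$ ($b = 349 + 19 = 368$)
$- 26 b = \left(-26\right) 368 = -9568$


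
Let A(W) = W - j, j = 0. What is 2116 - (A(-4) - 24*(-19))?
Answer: 1664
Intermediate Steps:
A(W) = W (A(W) = W - 1*0 = W + 0 = W)
2116 - (A(-4) - 24*(-19)) = 2116 - (-4 - 24*(-19)) = 2116 - (-4 + 456) = 2116 - 1*452 = 2116 - 452 = 1664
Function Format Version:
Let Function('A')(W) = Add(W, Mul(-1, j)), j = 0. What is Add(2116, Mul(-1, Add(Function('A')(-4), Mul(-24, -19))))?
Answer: 1664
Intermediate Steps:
Function('A')(W) = W (Function('A')(W) = Add(W, Mul(-1, 0)) = Add(W, 0) = W)
Add(2116, Mul(-1, Add(Function('A')(-4), Mul(-24, -19)))) = Add(2116, Mul(-1, Add(-4, Mul(-24, -19)))) = Add(2116, Mul(-1, Add(-4, 456))) = Add(2116, Mul(-1, 452)) = Add(2116, -452) = 1664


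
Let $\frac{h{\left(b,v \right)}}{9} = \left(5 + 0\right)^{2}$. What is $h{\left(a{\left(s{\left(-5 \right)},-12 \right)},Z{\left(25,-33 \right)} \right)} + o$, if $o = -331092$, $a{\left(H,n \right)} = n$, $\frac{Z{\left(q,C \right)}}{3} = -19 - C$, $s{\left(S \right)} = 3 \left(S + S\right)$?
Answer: $-330867$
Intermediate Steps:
$s{\left(S \right)} = 6 S$ ($s{\left(S \right)} = 3 \cdot 2 S = 6 S$)
$Z{\left(q,C \right)} = -57 - 3 C$ ($Z{\left(q,C \right)} = 3 \left(-19 - C\right) = -57 - 3 C$)
$h{\left(b,v \right)} = 225$ ($h{\left(b,v \right)} = 9 \left(5 + 0\right)^{2} = 9 \cdot 5^{2} = 9 \cdot 25 = 225$)
$h{\left(a{\left(s{\left(-5 \right)},-12 \right)},Z{\left(25,-33 \right)} \right)} + o = 225 - 331092 = -330867$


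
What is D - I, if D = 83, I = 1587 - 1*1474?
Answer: -30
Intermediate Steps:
I = 113 (I = 1587 - 1474 = 113)
D - I = 83 - 1*113 = 83 - 113 = -30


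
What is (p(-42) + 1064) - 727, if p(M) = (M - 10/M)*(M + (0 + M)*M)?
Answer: -71577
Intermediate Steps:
p(M) = (M + M**2)*(M - 10/M) (p(M) = (M - 10/M)*(M + M*M) = (M - 10/M)*(M + M**2) = (M + M**2)*(M - 10/M))
(p(-42) + 1064) - 727 = ((-10 + (-42)**2 + (-42)**3 - 10*(-42)) + 1064) - 727 = ((-10 + 1764 - 74088 + 420) + 1064) - 727 = (-71914 + 1064) - 727 = -70850 - 727 = -71577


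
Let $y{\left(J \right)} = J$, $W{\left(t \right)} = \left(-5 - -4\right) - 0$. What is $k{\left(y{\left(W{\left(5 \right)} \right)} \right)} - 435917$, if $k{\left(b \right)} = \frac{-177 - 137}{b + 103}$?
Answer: $- \frac{22231924}{51} \approx -4.3592 \cdot 10^{5}$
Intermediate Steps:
$W{\left(t \right)} = -1$ ($W{\left(t \right)} = \left(-5 + 4\right) + 0 = -1 + 0 = -1$)
$k{\left(b \right)} = - \frac{314}{103 + b}$
$k{\left(y{\left(W{\left(5 \right)} \right)} \right)} - 435917 = - \frac{314}{103 - 1} - 435917 = - \frac{314}{102} - 435917 = \left(-314\right) \frac{1}{102} - 435917 = - \frac{157}{51} - 435917 = - \frac{22231924}{51}$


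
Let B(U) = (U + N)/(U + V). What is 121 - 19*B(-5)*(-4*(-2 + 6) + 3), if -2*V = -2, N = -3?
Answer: 615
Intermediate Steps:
V = 1 (V = -1/2*(-2) = 1)
B(U) = (-3 + U)/(1 + U) (B(U) = (U - 3)/(U + 1) = (-3 + U)/(1 + U))
121 - 19*B(-5)*(-4*(-2 + 6) + 3) = 121 - 19*(-3 - 5)/(1 - 5)*(-4*(-2 + 6) + 3) = 121 - 19*-8/(-4)*(-4*4 + 3) = 121 - 19*(-1/4*(-8))*(-16 + 3) = 121 - 38*(-13) = 121 - 19*(-26) = 121 + 494 = 615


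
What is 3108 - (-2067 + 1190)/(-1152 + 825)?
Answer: 1015439/327 ≈ 3105.3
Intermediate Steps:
3108 - (-2067 + 1190)/(-1152 + 825) = 3108 - (-877)/(-327) = 3108 - (-877)*(-1)/327 = 3108 - 1*877/327 = 3108 - 877/327 = 1015439/327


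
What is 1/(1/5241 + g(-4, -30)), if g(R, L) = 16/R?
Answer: -5241/20963 ≈ -0.25001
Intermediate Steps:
1/(1/5241 + g(-4, -30)) = 1/(1/5241 + 16/(-4)) = 1/(1/5241 + 16*(-¼)) = 1/(1/5241 - 4) = 1/(-20963/5241) = -5241/20963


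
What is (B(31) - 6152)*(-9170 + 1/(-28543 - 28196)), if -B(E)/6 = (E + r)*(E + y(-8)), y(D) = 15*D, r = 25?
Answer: -12358085579512/56739 ≈ -2.1781e+8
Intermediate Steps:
B(E) = -6*(-120 + E)*(25 + E) (B(E) = -6*(E + 25)*(E + 15*(-8)) = -6*(25 + E)*(E - 120) = -6*(25 + E)*(-120 + E) = -6*(-120 + E)*(25 + E))
(B(31) - 6152)*(-9170 + 1/(-28543 - 28196)) = ((18000 - 6*31² + 570*31) - 6152)*(-9170 + 1/(-28543 - 28196)) = ((18000 - 6*961 + 17670) - 6152)*(-9170 + 1/(-56739)) = ((18000 - 5766 + 17670) - 6152)*(-9170 - 1/56739) = (29904 - 6152)*(-520296631/56739) = 23752*(-520296631/56739) = -12358085579512/56739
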